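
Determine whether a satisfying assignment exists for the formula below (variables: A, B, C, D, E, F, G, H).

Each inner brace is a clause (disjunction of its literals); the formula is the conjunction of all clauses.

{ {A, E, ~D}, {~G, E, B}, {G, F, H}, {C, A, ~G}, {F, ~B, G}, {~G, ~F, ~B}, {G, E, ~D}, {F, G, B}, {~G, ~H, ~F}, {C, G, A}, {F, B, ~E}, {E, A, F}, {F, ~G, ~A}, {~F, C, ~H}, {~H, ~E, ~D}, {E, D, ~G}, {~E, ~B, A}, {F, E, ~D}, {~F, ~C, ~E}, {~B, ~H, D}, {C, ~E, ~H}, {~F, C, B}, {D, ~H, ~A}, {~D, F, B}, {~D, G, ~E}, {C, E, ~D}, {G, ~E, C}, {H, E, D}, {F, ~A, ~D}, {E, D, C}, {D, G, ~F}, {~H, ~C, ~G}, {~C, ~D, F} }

Branch on A: set A = 1.
Branch on F: set F = 1.
Branch on G: set G = 0.
Unit clause (D) forces D = 1.
Unit clause (E) forces E = 1.
Now (~E) is unsatisfied and unit — conflict.
Backtrack on G: now try G = 1.
Unit clause (~B) forces B = 0.
Unit clause (E) forces E = 1.
Unit clause (~H) forces H = 0.
Unit clause (~C) forces C = 0.
Now (C) is unsatisfied and unit — conflict.
Neither G = 1 nor G = 0 works.
Backtrack on F: now try F = 0.
Unit clause (~G) forces G = 0.
Unit clause (H) forces H = 1.
Unit clause (~B) forces B = 0.
Now (B) is unsatisfied and unit — conflict.
Neither F = 1 nor F = 0 works.
Backtrack on A: now try A = 0.
Branch on E: set E = 1.
Unit clause (~B) forces B = 0.
Unit clause (F) forces F = 1.
Unit clause (~C) forces C = 0.
Now (C) is unsatisfied and unit — conflict.
Backtrack on E: now try E = 0.
Unit clause (~D) forces D = 0.
Unit clause (F) forces F = 1.
Unit clause (~G) forces G = 0.
Now (G) is unsatisfied and unit — conflict.
Neither E = 1 nor E = 0 works.
Neither A = 1 nor A = 0 works.
No assignment satisfies every clause.

No, unsatisfiable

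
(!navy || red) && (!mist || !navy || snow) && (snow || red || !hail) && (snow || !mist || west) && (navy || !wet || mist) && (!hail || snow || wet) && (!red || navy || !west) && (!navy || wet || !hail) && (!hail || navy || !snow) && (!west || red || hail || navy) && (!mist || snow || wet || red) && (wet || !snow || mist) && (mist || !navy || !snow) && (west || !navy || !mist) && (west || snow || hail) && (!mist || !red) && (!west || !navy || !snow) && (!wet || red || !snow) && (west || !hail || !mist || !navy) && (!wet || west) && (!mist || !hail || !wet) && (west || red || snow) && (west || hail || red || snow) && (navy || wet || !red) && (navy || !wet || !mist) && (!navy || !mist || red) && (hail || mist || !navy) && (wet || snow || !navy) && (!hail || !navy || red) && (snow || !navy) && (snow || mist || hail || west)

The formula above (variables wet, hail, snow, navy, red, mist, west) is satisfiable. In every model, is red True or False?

Suppose red = true.
(!mist) alone gives mist = false.
Suppose navy = true.
(!snow) alone gives snow = false.
But (snow) is also a unit clause — contradiction.
Undo navy and try navy = false.
(!wet) alone gives wet = false.
But (wet) is also a unit clause — contradiction.
Either choice for navy ends in contradiction.
So every satisfying assignment has red = False.

False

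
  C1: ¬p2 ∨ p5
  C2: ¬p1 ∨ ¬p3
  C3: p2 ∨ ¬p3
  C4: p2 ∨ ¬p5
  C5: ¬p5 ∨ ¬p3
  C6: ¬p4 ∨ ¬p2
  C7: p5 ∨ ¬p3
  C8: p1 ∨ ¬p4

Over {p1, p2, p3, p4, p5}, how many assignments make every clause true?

There are 2^5 = 32 truth assignments over (p1, p2, p3, p4, p5).
Split on p5. With p5 = True, the clauses containing p5 are satisfied and ¬p5 drops from the rest; 2 of the 2^4 = 16 assignments to the other variables satisfy what remains.
With p5 = False, by the same count on the reduced clause set, 3 assignments work.
(One model: p1=F, p2=F, p3=F, p4=F, p5=F.)
Total: 2 + 3 = 5.

5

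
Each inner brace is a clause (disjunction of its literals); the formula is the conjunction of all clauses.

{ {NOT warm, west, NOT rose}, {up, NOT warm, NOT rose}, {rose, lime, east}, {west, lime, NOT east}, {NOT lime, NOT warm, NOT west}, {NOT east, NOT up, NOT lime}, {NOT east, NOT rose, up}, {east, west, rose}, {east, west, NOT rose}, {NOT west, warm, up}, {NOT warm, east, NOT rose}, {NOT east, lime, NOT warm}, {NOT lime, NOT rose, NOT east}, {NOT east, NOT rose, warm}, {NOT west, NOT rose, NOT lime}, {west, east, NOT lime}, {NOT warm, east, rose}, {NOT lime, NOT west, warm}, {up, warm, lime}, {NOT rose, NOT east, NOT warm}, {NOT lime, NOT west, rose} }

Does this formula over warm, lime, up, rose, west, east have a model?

Yes, satisfiable

Suppose warm = false.
Suppose west = false.
Suppose lime = true.
Unit clause (east) forces east = true.
Unit clause (NOT up) forces up = false.
Unit clause (NOT rose) forces rose = false.
All clauses are satisfied.
A satisfying assignment: warm ↦ false; lime ↦ true; up ↦ false; rose ↦ false; west ↦ false; east ↦ true.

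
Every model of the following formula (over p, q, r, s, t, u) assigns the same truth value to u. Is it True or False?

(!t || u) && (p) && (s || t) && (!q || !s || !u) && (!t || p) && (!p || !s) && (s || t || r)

True

Suppose u = false.
Unit clause (!t) forces t = false.
Unit clause (p) forces p = true.
Unit clause (s) forces s = true.
But (!s) is also a unit clause — contradiction.
So every satisfying assignment has u = True.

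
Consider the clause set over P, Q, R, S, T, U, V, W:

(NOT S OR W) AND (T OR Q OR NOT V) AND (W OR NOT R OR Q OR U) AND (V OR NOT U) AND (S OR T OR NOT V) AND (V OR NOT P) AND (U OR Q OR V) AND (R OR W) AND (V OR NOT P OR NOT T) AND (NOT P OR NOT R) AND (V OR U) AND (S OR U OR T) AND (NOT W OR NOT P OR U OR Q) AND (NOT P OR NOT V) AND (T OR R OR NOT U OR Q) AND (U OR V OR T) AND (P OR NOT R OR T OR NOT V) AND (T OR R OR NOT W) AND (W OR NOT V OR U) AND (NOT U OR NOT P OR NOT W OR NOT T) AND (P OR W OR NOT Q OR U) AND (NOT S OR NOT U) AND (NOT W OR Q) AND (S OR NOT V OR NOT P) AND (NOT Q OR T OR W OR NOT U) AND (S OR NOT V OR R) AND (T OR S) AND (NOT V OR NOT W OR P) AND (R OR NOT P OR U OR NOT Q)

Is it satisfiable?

Suppose S = false.
(T) alone gives T = true.
Suppose V = true.
(NOT P) alone gives P = false.
(R) alone gives R = true.
(NOT W) alone gives W = false.
(U) alone gives U = true.
Every clause is now satisfied; Q is unconstrained.
A satisfying assignment: P=false,  Q=true,  R=true,  S=false,  T=true,  U=true,  V=true,  W=false.

Yes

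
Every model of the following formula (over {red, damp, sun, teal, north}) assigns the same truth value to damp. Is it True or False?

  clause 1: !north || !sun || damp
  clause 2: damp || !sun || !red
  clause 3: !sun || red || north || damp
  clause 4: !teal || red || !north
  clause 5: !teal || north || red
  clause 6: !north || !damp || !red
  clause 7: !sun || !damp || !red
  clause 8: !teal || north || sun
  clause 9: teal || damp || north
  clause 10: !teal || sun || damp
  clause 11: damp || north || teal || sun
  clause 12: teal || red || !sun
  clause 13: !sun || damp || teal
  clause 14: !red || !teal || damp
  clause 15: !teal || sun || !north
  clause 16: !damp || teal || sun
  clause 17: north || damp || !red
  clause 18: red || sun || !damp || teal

False

Suppose damp = true.
Branch on north: set north = false.
Branch on teal: set teal = false.
From the singleton clause (sun), sun = true.
From the singleton clause (!red), red = false.
But (red) is also a unit clause — contradiction.
Backtrack on teal: now try teal = true.
From the singleton clause (red), red = true.
From the singleton clause (!sun), sun = false.
But (sun) is also a unit clause — contradiction.
Either choice for teal ends in contradiction.
Backtrack on north: now try north = true.
From the singleton clause (!red), red = false.
From the singleton clause (!teal), teal = false.
From the singleton clause (!sun), sun = false.
But (sun) is also a unit clause — contradiction.
Either choice for north ends in contradiction.
So every satisfying assignment has damp = False.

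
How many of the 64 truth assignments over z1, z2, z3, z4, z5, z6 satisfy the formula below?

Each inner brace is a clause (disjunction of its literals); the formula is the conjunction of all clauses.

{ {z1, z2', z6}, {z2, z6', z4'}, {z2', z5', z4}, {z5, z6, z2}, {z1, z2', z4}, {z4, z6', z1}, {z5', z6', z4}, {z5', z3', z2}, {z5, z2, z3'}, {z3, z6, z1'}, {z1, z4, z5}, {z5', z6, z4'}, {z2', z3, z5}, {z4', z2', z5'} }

There are 2^6 = 64 truth assignments over (z1, z2, z3, z4, z5, z6).
Split on z2. With z2 = 1, the clauses containing z2 are satisfied and z2' drops from the rest; 5 of the 2^5 = 32 assignments to the other variables satisfy what remains.
With z2 = 0, by the same count on the reduced clause set, 2 assignments work.
(One model: z1=F, z2=F, z3=F, z4=F, z5=T, z6=F.)
Total: 5 + 2 = 7.

7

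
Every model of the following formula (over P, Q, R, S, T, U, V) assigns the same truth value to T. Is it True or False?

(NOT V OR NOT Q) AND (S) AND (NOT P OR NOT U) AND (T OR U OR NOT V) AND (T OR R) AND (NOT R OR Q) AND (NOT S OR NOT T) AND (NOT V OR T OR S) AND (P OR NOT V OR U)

Suppose T = true.
The clause (S) is unit, so S = true.
That conflicts with the unit clause (NOT S).
So every satisfying assignment has T = False.

False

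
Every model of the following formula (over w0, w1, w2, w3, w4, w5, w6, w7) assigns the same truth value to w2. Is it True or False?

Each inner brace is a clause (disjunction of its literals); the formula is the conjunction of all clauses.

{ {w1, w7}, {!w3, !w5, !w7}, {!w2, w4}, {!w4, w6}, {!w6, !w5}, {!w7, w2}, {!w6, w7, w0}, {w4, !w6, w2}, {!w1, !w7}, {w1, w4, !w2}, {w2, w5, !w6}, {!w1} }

Suppose w2 = false.
(!w7) alone gives w7 = false.
(w1) alone gives w1 = true.
But (!w1) is also a unit clause — contradiction.
So every satisfying assignment has w2 = True.

True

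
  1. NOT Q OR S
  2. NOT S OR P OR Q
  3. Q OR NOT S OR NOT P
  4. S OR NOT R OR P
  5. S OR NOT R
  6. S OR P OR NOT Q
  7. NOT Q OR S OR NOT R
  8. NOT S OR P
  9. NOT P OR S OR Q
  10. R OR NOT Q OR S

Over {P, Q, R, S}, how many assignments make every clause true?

3

There are 2^4 = 16 truth assignments over (P, Q, R, S).
Check each against the 10 clauses (columns in the order P, Q, R, S):
  F F F F  ✓ satisfies all
  F F F T  ✗ fails (NOT S OR P OR Q)
  F F T F  ✗ fails (S OR NOT R OR P)
  F F T T  ✗ fails (NOT S OR P OR Q)
  F T F F  ✗ fails (NOT Q OR S)
  F T F T  ✗ fails (NOT S OR P)
  F T T F  ✗ fails (NOT Q OR S)
  F T T T  ✗ fails (NOT S OR P)
  T F F F  ✗ fails (NOT P OR S OR Q)
  T F F T  ✗ fails (Q OR NOT S OR NOT P)
  T F T F  ✗ fails (S OR NOT R)
  T F T T  ✗ fails (Q OR NOT S OR NOT P)
  T T F F  ✗ fails (NOT Q OR S)
  T T F T  ✓ satisfies all
  T T T F  ✗ fails (NOT Q OR S)
  T T T T  ✓ satisfies all
3 of the 16 rows are models.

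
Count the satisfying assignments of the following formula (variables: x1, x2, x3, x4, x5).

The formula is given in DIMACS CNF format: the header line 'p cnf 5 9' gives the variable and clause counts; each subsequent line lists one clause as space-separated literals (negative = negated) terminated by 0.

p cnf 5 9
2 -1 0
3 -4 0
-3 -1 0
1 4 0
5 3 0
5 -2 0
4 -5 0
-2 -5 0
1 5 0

There are 2^5 = 32 truth assignments over (x1, x2, x3, x4, x5).
Split on x5. With x5 = True, the clauses containing x5 are satisfied and ¬x5 drops from the rest; 1 of the 2^4 = 16 assignments to the other variables satisfy what remains.
With x5 = False, by the same count on the reduced clause set, 0 assignments work.
(One model: x1=F, x2=F, x3=T, x4=T, x5=T.)
Total: 1 + 0 = 1.

1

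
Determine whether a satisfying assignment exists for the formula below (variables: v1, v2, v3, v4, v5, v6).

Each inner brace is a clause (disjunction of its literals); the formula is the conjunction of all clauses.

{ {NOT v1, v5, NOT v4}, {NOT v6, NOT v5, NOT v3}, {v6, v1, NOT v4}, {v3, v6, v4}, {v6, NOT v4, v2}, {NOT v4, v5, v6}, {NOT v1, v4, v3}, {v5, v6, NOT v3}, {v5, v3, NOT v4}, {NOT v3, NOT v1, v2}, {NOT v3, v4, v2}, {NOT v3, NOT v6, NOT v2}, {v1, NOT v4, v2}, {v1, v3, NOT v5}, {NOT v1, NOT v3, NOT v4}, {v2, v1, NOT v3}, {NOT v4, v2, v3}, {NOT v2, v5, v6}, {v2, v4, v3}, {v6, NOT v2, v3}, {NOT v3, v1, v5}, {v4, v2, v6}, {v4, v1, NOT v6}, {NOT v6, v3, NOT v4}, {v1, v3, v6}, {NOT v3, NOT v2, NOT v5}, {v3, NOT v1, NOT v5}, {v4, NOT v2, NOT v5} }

Try v1 = false.
Try v6 = true.
The clause (v4) is unit, so v4 = true.
The clause (v2) is unit, so v2 = true.
The clause (NOT v3) is unit, so v3 = false.
That conflicts with the unit clause (v3).
So v6 must be the other value — set v6 = false.
The clause (NOT v4) is unit, so v4 = false.
The clause (v3) is unit, so v3 = true.
The clause (v5) is unit, so v5 = true.
The clause (v2) is unit, so v2 = true.
That conflicts with the unit clause (NOT v2).
Both values of v6 lead to a conflict.
So v1 must be the other value — set v1 = true.
Try v5 = true.
The clause (v3) is unit, so v3 = true.
The clause (NOT v6) is unit, so v6 = false.
The clause (v2) is unit, so v2 = true.
That conflicts with the unit clause (NOT v2).
So v5 must be the other value — set v5 = false.
The clause (NOT v4) is unit, so v4 = false.
The clause (v3) is unit, so v3 = true.
The clause (v6) is unit, so v6 = true.
The clause (v2) is unit, so v2 = true.
That conflicts with the unit clause (NOT v2).
Both values of v5 lead to a conflict.
Both values of v1 lead to a conflict.
No assignment satisfies every clause.

No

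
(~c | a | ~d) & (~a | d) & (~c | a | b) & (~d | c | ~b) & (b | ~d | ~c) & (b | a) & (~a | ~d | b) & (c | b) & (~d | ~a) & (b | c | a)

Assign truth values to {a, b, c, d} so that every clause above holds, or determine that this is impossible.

Suppose a = 0.
(b) alone gives b = 1.
Suppose c = 1.
(~d) alone gives d = 0.
This assignment satisfies each clause.

a ↦ 0, b ↦ 1, c ↦ 1, d ↦ 0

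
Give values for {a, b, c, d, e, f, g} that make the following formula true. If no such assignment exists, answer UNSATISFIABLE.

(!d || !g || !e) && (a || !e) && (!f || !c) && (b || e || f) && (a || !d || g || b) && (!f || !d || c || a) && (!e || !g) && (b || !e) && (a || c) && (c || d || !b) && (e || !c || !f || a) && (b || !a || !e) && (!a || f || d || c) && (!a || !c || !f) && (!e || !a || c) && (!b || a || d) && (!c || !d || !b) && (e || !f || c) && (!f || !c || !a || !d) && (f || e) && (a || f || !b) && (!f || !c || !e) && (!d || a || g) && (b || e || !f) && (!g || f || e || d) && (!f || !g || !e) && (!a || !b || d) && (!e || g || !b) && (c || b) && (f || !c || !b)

Try a = true.
Try f = false.
(e) alone gives e = true.
(!g) alone gives g = false.
(b) alone gives b = true.
Now (!b) is unsatisfied and unit — conflict.
Undo f and try f = true.
(!c) alone gives c = false.
(!e) alone gives e = false.
Now (e) is unsatisfied and unit — conflict.
Either choice for f ends in contradiction.
Undo a and try a = false.
(!e) alone gives e = false.
(c) alone gives c = true.
(!f) alone gives f = false.
Now (f) is unsatisfied and unit — conflict.
Either choice for a ends in contradiction.

UNSATISFIABLE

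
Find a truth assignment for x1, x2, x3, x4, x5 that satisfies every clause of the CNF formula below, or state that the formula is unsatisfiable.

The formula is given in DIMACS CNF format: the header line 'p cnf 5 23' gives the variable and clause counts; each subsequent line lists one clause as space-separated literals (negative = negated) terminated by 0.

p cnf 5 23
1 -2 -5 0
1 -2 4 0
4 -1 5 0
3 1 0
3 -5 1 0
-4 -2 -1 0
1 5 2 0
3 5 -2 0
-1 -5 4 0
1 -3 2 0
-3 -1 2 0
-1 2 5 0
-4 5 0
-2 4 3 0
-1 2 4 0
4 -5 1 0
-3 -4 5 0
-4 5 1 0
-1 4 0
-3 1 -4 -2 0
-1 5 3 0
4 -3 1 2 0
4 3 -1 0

x1: True; x2: False; x3: False; x4: True; x5: True

Try x3 = False.
The clause (x1) is unit, so x1 = True.
The clause (x4) is unit, so x4 = True.
The clause (¬x2) is unit, so x2 = False.
The clause (x5) is unit, so x5 = True.
Every clause now holds.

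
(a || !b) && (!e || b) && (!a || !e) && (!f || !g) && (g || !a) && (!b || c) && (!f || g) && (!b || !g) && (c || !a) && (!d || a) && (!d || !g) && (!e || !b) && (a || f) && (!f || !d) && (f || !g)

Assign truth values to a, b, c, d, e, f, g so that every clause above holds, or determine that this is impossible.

UNSATISFIABLE

Branch on a: set a = true.
Unit clause (!e) forces e = false.
Unit clause (g) forces g = true.
Unit clause (!f) forces f = false.
But (f) is also a unit clause — contradiction.
So a must be the other value — set a = false.
Unit clause (!b) forces b = false.
Unit clause (!e) forces e = false.
Unit clause (!d) forces d = false.
Unit clause (f) forces f = true.
Unit clause (!g) forces g = false.
But (g) is also a unit clause — contradiction.
Neither a = true nor a = false works.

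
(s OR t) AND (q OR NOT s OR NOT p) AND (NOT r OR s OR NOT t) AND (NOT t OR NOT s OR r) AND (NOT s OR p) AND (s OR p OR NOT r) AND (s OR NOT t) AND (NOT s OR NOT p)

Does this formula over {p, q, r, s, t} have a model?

No

Try s = true.
From the singleton clause (p), p = true.
That conflicts with the unit clause (NOT p).
Backtrack on s: now try s = false.
From the singleton clause (t), t = true.
That conflicts with the unit clause (NOT t).
Both values of s lead to a conflict.
No assignment satisfies every clause.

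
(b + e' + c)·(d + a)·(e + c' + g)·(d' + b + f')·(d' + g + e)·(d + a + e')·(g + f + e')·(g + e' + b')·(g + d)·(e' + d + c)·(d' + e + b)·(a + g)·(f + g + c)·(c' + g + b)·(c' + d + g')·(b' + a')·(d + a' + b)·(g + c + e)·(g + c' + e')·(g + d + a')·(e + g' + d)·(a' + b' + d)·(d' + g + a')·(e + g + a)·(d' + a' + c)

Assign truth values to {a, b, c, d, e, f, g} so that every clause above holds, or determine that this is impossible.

Branch on d: set d = 1.
Branch on b: set b = 1.
From the singleton clause (a'), a = 0.
From the singleton clause (g), g = 1.
Every clause is now satisfied; c, e, f are unconstrained.

a=0,  b=1,  c=1,  d=1,  e=0,  f=0,  g=1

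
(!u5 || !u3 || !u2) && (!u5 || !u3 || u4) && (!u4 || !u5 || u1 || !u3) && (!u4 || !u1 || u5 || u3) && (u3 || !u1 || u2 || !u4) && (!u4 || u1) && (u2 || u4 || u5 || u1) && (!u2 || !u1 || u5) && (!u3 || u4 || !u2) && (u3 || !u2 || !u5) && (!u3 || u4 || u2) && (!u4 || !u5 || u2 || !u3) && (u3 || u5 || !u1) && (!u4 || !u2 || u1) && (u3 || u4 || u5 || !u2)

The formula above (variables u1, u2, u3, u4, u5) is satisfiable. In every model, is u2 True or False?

False

Suppose u2 = true.
Try u5 = false.
From the singleton clause (!u1), u1 = false.
From the singleton clause (!u4), u4 = false.
From the singleton clause (!u3), u3 = false.
Now (u3) is unsatisfied and unit — conflict.
Backtrack on u5: now try u5 = true.
From the singleton clause (!u3), u3 = false.
Now (u3) is unsatisfied and unit — conflict.
Either choice for u5 ends in contradiction.
So every satisfying assignment has u2 = False.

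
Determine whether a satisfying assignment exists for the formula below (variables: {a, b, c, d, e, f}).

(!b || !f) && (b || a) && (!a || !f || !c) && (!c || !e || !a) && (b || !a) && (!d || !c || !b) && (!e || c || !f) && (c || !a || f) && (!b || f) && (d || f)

Branch on b: set b = false.
Unit clause (a) forces a = true.
But (!a) is also a unit clause — contradiction.
Backtrack on b: now try b = true.
Unit clause (!f) forces f = false.
But (f) is also a unit clause — contradiction.
Both values of b lead to a conflict.
No assignment satisfies every clause.

Unsatisfiable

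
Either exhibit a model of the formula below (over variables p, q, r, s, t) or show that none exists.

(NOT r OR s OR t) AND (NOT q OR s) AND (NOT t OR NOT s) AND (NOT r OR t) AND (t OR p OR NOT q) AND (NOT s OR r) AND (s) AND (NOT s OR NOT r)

Unit clause (s) forces s = true.
Unit clause (NOT t) forces t = false.
Unit clause (NOT r) forces r = false.
That conflicts with the unit clause (r).

UNSATISFIABLE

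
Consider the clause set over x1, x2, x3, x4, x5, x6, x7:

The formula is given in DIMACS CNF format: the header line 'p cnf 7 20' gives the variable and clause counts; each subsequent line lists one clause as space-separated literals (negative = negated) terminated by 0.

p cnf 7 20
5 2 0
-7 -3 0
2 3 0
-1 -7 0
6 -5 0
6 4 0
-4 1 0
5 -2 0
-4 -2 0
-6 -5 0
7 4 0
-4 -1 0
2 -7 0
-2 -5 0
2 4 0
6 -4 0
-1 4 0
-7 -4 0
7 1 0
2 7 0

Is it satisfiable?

No

Case x5 = True:
Unit clause (x6) forces x6 = True.
But (¬x6) is also a unit clause — contradiction.
Backtrack on x5: now try x5 = False.
Unit clause (x2) forces x2 = True.
But (¬x2) is also a unit clause — contradiction.
Neither x5 = True nor x5 = False works.
No assignment satisfies every clause.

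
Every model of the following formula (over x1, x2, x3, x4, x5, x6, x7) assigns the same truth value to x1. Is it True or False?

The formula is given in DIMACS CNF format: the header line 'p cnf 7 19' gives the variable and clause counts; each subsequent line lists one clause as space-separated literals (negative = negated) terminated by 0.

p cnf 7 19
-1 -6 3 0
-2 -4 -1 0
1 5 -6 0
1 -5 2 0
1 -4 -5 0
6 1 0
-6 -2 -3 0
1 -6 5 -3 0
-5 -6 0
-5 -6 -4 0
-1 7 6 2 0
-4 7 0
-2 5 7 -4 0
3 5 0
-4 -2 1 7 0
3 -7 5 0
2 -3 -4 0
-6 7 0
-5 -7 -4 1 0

Suppose x1 = False.
The clause (x6) is unit, so x6 = True.
The clause (x5) is unit, so x5 = True.
That conflicts with the unit clause (¬x5).
So every satisfying assignment has x1 = True.

True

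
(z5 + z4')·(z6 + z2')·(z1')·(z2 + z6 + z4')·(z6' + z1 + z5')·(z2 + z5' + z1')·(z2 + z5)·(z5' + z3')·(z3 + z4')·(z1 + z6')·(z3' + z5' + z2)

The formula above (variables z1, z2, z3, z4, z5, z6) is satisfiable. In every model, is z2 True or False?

False

Suppose z2 = 1.
Unit clause (z6) forces z6 = 1.
Unit clause (z1') forces z1 = 0.
But (z1) is also a unit clause — contradiction.
So every satisfying assignment has z2 = False.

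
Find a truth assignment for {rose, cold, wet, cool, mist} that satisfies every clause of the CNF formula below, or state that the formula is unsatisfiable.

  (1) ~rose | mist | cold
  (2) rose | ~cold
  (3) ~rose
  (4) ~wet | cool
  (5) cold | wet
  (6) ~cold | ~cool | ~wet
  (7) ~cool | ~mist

rose ↦ 0,  cold ↦ 0,  wet ↦ 1,  cool ↦ 1,  mist ↦ 0

The clause (~rose) is unit, so rose = 0.
The clause (~cold) is unit, so cold = 0.
The clause (wet) is unit, so wet = 1.
The clause (cool) is unit, so cool = 1.
The clause (~mist) is unit, so mist = 0.
Every clause now holds.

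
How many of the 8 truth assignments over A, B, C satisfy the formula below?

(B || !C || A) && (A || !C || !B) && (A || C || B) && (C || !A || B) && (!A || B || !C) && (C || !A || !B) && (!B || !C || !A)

1

There are 2^3 = 8 truth assignments over (A, B, C).
Split on C. With C = true, the clauses containing C are satisfied and !C drops from the rest; 0 of the 2^2 = 4 assignments to the other variables satisfy what remains.
With C = false, by the same count on the reduced clause set, 1 assignment works.
(One model: A=F, B=T, C=F.)
Total: 0 + 1 = 1.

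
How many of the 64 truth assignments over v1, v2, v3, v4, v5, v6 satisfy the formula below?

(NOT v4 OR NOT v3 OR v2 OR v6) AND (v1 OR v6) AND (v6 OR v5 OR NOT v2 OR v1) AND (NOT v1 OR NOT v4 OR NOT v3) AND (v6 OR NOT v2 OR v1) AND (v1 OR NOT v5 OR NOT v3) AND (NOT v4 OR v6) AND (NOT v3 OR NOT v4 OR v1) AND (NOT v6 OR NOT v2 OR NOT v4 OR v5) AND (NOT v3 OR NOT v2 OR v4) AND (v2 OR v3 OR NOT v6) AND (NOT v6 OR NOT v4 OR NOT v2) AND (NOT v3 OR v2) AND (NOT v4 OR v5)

8

There are 2^6 = 64 truth assignments over (v1, v2, v3, v4, v5, v6).
Split on v3. With v3 = true, the clauses containing v3 are satisfied and NOT v3 drops from the rest; 0 of the 2^5 = 32 assignments to the other variables satisfy what remains.
With v3 = false, by the same count on the reduced clause set, 8 assignments work.
(One model: v1=F, v2=T, v3=F, v4=F, v5=F, v6=T.)
Total: 0 + 8 = 8.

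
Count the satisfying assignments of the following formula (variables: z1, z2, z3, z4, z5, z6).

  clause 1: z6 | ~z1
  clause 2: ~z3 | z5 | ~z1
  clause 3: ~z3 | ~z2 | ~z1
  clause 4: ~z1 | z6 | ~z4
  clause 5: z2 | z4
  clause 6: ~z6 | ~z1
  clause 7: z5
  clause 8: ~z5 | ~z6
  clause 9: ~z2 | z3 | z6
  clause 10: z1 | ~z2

2

There are 2^6 = 64 truth assignments over (z1, z2, z3, z4, z5, z6).
Split on z4. With z4 = 1, the clauses containing z4 are satisfied and ~z4 drops from the rest; 2 of the 2^5 = 32 assignments to the other variables satisfy what remains.
With z4 = 0, by the same count on the reduced clause set, 0 assignments work.
(One model: z1=F, z2=F, z3=F, z4=T, z5=T, z6=F.)
Total: 2 + 0 = 2.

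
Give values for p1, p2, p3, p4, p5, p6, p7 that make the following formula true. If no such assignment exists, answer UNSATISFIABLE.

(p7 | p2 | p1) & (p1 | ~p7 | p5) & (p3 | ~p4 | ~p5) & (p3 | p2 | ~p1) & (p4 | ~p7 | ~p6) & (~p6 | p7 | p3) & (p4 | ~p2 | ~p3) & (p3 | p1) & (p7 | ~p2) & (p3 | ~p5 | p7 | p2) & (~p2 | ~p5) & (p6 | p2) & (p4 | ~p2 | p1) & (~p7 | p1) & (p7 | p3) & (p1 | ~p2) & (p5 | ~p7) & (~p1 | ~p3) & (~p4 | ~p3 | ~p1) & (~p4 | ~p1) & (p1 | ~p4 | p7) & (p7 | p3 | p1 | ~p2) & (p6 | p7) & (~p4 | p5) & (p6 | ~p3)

UNSATISFIABLE

Suppose p3 = 1.
The clause (~p1) is unit, so p1 = 0.
The clause (~p7) is unit, so p7 = 0.
The clause (p2) is unit, so p2 = 1.
Now (~p2) is unsatisfied and unit — conflict.
So p3 must be the other value — set p3 = 0.
The clause (p1) is unit, so p1 = 1.
The clause (p2) is unit, so p2 = 1.
The clause (p7) is unit, so p7 = 1.
The clause (~p5) is unit, so p5 = 0.
Now (p5) is unsatisfied and unit — conflict.
Neither p3 = 1 nor p3 = 0 works.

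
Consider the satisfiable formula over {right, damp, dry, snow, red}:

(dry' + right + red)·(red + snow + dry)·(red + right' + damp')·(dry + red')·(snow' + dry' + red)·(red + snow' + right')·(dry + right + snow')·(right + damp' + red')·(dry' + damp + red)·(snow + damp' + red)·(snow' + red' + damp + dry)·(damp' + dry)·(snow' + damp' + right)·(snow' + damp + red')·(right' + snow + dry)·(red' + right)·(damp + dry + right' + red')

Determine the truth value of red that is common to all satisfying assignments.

Suppose red = 0.
Suppose dry = 0.
Unit clause (snow) forces snow = 1.
Unit clause (right') forces right = 0.
That conflicts with the unit clause (right).
That branch fails; take dry = 1 instead.
Unit clause (right) forces right = 1.
Unit clause (damp') forces damp = 0.
That conflicts with the unit clause (damp).
Neither dry = 1 nor dry = 0 works.
So every satisfying assignment has red = True.

True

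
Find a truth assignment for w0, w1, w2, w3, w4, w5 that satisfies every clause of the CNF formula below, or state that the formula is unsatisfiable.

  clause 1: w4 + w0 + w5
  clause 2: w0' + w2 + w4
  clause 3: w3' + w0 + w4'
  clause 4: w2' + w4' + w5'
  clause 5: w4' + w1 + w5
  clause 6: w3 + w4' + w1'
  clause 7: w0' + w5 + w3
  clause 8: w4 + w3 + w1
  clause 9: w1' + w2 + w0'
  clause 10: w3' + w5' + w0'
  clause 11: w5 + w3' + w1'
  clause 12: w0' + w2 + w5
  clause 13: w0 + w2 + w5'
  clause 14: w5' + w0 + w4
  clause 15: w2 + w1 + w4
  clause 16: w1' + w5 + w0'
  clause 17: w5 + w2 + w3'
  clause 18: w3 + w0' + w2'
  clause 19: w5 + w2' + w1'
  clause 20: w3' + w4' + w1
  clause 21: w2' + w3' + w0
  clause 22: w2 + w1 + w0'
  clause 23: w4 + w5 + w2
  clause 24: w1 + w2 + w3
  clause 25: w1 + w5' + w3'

Branch on w4: set w4 = 0.
Branch on w0: set w0 = 1.
From the singleton clause (w2), w2 = 1.
From the singleton clause (w3), w3 = 1.
From the singleton clause (w5'), w5 = 0.
From the singleton clause (w1'), w1 = 0.
All clauses are satisfied.

w0=1; w1=0; w2=1; w3=1; w4=0; w5=0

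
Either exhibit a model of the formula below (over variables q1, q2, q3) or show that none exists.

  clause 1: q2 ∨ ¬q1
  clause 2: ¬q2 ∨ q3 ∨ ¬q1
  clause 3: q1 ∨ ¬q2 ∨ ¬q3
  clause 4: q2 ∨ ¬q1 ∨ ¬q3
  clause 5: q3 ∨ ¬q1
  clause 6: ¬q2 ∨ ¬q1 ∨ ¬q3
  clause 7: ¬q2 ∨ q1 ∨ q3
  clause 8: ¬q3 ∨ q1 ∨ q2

Branch on q2: set q2 = False.
The clause (¬q1) is unit, so q1 = False.
The clause (¬q3) is unit, so q3 = False.
This assignment satisfies each clause.

q1=False; q2=False; q3=False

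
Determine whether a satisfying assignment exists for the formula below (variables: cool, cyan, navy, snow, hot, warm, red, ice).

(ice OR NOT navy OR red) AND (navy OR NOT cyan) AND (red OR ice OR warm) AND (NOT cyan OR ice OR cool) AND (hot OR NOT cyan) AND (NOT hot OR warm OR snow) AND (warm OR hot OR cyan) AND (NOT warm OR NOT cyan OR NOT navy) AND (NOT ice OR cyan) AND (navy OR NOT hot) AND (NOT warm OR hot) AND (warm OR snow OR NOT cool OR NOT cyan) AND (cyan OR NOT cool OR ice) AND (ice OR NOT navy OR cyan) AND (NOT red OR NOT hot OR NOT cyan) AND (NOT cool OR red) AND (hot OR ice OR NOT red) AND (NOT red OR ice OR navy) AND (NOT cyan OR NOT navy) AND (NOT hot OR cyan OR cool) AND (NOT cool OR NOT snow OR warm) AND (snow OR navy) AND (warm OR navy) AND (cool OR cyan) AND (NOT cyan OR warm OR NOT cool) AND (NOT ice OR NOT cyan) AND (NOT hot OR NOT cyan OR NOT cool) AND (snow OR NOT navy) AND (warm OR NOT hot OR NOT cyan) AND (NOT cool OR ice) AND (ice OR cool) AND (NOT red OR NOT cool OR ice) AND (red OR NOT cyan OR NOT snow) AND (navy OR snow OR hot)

Case navy = true:
(NOT cyan) alone gives cyan = false.
(NOT ice) alone gives ice = false.
Now (ice) is unsatisfied and unit — conflict.
Undo navy and try navy = false.
(NOT cyan) alone gives cyan = false.
(NOT ice) alone gives ice = false.
(NOT hot) alone gives hot = false.
(warm) alone gives warm = true.
Now (NOT warm) is unsatisfied and unit — conflict.
Either choice for navy ends in contradiction.
No assignment satisfies every clause.

No, unsatisfiable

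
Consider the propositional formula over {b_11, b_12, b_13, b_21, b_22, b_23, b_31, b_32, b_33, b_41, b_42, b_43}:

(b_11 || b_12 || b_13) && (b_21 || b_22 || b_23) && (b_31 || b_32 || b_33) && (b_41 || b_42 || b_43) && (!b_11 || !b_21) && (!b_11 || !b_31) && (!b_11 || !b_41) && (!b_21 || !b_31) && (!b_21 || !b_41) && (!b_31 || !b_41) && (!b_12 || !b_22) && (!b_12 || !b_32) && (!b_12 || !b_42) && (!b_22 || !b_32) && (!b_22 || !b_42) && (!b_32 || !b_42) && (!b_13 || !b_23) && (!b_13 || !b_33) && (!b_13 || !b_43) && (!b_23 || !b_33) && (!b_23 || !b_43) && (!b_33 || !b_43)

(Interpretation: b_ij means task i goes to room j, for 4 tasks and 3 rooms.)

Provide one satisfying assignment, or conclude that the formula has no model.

UNSATISFIABLE

Branch on b_11: set b_11 = false.
Branch on b_12: set b_12 = true.
(!b_22) alone gives b_22 = false.
(!b_32) alone gives b_32 = false.
(!b_42) alone gives b_42 = false.
Branch on b_21: set b_21 = true.
(!b_31) alone gives b_31 = false.
(b_33) alone gives b_33 = true.
(!b_41) alone gives b_41 = false.
(b_43) alone gives b_43 = true.
Now (!b_43) is unsatisfied and unit — conflict.
So b_21 must be the other value — set b_21 = false.
(b_23) alone gives b_23 = true.
(!b_13) alone gives b_13 = false.
(!b_33) alone gives b_33 = false.
(b_31) alone gives b_31 = true.
(!b_41) alone gives b_41 = false.
(b_43) alone gives b_43 = true.
Now (!b_43) is unsatisfied and unit — conflict.
Neither b_21 = true nor b_21 = false works.
So b_12 must be the other value — set b_12 = false.
(b_13) alone gives b_13 = true.
(!b_23) alone gives b_23 = false.
(!b_33) alone gives b_33 = false.
(!b_43) alone gives b_43 = false.
Branch on b_21: set b_21 = true.
(!b_31) alone gives b_31 = false.
(b_32) alone gives b_32 = true.
(!b_41) alone gives b_41 = false.
(b_42) alone gives b_42 = true.
Now (!b_42) is unsatisfied and unit — conflict.
So b_21 must be the other value — set b_21 = false.
(b_22) alone gives b_22 = true.
(!b_32) alone gives b_32 = false.
(b_31) alone gives b_31 = true.
(!b_41) alone gives b_41 = false.
(b_42) alone gives b_42 = true.
Now (!b_42) is unsatisfied and unit — conflict.
Neither b_21 = true nor b_21 = false works.
Neither b_12 = true nor b_12 = false works.
So b_11 must be the other value — set b_11 = true.
(!b_21) alone gives b_21 = false.
(!b_31) alone gives b_31 = false.
(!b_41) alone gives b_41 = false.
Branch on b_22: set b_22 = true.
(!b_12) alone gives b_12 = false.
(!b_32) alone gives b_32 = false.
(b_33) alone gives b_33 = true.
(!b_42) alone gives b_42 = false.
(b_43) alone gives b_43 = true.
Now (!b_43) is unsatisfied and unit — conflict.
So b_22 must be the other value — set b_22 = false.
(b_23) alone gives b_23 = true.
(!b_13) alone gives b_13 = false.
(!b_33) alone gives b_33 = false.
(b_32) alone gives b_32 = true.
(!b_12) alone gives b_12 = false.
(!b_42) alone gives b_42 = false.
(b_43) alone gives b_43 = true.
Now (!b_43) is unsatisfied and unit — conflict.
Neither b_22 = true nor b_22 = false works.
Neither b_11 = true nor b_11 = false works.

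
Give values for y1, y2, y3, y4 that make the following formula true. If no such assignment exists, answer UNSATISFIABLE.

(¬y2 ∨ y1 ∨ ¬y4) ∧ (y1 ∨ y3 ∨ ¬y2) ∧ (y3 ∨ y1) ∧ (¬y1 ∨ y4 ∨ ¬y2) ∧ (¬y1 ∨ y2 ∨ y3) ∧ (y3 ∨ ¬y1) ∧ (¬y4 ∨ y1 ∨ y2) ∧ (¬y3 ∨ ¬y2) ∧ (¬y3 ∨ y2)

UNSATISFIABLE

Suppose y3 = True.
The clause (¬y2) is unit, so y2 = False.
Now (y2) is unsatisfied and unit — conflict.
Undo y3 and try y3 = False.
The clause (y1) is unit, so y1 = True.
Now (¬y1) is unsatisfied and unit — conflict.
Either choice for y3 ends in contradiction.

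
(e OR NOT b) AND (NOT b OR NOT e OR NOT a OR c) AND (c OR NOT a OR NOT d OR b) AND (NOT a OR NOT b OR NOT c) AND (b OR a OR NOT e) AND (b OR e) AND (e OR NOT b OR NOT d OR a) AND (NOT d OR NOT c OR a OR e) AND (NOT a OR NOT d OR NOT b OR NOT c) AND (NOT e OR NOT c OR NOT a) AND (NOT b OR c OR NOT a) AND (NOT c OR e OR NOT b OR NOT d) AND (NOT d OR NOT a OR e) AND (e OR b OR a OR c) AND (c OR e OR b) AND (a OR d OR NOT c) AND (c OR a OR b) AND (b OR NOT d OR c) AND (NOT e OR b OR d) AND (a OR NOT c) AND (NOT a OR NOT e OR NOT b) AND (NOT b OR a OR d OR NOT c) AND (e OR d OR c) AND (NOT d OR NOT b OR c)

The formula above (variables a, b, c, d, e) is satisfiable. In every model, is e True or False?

Suppose e = false.
From the singleton clause (NOT b), b = false.
That conflicts with the unit clause (b).
So every satisfying assignment has e = True.

True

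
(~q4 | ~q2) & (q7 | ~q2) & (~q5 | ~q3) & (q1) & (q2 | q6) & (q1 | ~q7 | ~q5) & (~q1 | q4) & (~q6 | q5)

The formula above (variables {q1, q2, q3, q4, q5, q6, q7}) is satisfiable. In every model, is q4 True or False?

Suppose q4 = 0.
The clause (q1) is unit, so q1 = 1.
But (~q1) is also a unit clause — contradiction.
So every satisfying assignment has q4 = True.

True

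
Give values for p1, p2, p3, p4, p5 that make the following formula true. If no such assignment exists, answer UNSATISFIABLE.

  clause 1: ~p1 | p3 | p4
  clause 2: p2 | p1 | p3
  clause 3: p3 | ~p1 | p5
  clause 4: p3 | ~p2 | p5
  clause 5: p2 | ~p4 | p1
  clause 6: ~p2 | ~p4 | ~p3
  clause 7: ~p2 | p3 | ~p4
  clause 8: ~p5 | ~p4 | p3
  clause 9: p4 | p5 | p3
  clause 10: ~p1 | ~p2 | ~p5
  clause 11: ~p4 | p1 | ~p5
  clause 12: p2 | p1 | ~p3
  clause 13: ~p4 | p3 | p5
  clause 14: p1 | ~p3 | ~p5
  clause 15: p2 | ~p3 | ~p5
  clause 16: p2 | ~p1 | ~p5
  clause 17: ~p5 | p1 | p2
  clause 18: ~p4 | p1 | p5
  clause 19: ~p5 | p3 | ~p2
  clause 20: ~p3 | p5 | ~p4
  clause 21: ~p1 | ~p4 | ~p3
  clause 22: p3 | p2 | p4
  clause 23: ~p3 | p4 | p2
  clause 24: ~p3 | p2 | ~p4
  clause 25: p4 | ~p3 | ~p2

UNSATISFIABLE

Branch on p1: set p1 = 0.
Branch on p2: set p2 = 1.
Branch on p3: set p3 = 1.
Unit clause (~p4) forces p4 = 0.
But (p4) is also a unit clause — contradiction.
So p3 must be the other value — set p3 = 0.
Unit clause (p5) forces p5 = 1.
But (~p5) is also a unit clause — contradiction.
Either choice for p3 ends in contradiction.
So p2 must be the other value — set p2 = 0.
Unit clause (p3) forces p3 = 1.
But (~p3) is also a unit clause — contradiction.
Either choice for p2 ends in contradiction.
So p1 must be the other value — set p1 = 1.
Branch on p3: set p3 = 1.
Unit clause (~p4) forces p4 = 0.
Unit clause (p2) forces p2 = 1.
But (~p2) is also a unit clause — contradiction.
So p3 must be the other value — set p3 = 0.
Unit clause (p4) forces p4 = 1.
Unit clause (p5) forces p5 = 1.
But (~p5) is also a unit clause — contradiction.
Either choice for p3 ends in contradiction.
Either choice for p1 ends in contradiction.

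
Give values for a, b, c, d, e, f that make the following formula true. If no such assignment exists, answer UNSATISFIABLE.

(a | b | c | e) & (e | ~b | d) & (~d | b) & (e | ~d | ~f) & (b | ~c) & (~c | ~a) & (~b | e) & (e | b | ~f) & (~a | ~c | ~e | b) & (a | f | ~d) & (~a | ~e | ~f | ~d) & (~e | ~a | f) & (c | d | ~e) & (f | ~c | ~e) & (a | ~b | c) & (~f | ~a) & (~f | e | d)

a=0,  b=1,  c=1,  d=1,  e=1,  f=1

Suppose d = 1.
The clause (b) is unit, so b = 1.
The clause (e) is unit, so e = 1.
Suppose c = 1.
The clause (~a) is unit, so a = 0.
The clause (f) is unit, so f = 1.
Every clause now holds.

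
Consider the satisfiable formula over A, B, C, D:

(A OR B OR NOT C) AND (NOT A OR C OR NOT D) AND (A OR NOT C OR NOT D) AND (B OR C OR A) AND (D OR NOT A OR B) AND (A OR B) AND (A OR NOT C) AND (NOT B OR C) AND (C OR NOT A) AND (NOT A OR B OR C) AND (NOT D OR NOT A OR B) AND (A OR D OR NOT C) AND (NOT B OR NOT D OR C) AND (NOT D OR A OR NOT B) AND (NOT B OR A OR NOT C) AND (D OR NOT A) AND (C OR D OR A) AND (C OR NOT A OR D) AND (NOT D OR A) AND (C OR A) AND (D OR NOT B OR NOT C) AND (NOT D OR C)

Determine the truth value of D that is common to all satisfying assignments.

True

Suppose D = false.
(NOT A) alone gives A = false.
(B) alone gives B = true.
(NOT C) alone gives C = false.
But (C) is also a unit clause — contradiction.
So every satisfying assignment has D = True.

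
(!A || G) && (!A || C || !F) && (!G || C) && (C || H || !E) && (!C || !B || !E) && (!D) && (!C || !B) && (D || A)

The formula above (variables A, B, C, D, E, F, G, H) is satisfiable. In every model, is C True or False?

Suppose C = false.
Unit clause (!G) forces G = false.
Unit clause (!A) forces A = false.
Unit clause (!D) forces D = false.
But (D) is also a unit clause — contradiction.
So every satisfying assignment has C = True.

True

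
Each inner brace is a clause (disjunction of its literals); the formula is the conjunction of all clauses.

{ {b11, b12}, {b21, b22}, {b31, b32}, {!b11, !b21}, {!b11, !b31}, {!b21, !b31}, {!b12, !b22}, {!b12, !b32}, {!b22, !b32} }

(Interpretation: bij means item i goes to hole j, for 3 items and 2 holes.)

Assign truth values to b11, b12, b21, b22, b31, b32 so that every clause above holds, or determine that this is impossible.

UNSATISFIABLE

Branch on b11: set b11 = true.
The clause (!b21) is unit, so b21 = false.
The clause (b22) is unit, so b22 = true.
The clause (!b31) is unit, so b31 = false.
The clause (b32) is unit, so b32 = true.
Now (!b32) is unsatisfied and unit — conflict.
Backtrack on b11: now try b11 = false.
The clause (b12) is unit, so b12 = true.
The clause (!b22) is unit, so b22 = false.
The clause (b21) is unit, so b21 = true.
The clause (!b31) is unit, so b31 = false.
The clause (b32) is unit, so b32 = true.
Now (!b32) is unsatisfied and unit — conflict.
Either choice for b11 ends in contradiction.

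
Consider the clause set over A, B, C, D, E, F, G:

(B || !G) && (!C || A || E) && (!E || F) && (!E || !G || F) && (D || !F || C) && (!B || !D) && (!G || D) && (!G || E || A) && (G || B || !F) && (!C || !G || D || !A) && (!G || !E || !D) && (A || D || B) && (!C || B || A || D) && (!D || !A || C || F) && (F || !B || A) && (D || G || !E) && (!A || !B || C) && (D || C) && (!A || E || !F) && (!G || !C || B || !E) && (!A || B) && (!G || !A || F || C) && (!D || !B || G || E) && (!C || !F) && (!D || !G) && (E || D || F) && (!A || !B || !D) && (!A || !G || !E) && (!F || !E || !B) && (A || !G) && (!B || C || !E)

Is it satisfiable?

Satisfiable

Case B = false:
Unit clause (!G) forces G = false.
Unit clause (!F) forces F = false.
Unit clause (!E) forces E = false.
Unit clause (!A) forces A = false.
Unit clause (!C) forces C = false.
Unit clause (D) forces D = true.
All clauses are satisfied.
A satisfying assignment: A: false; B: false; C: false; D: true; E: false; F: false; G: false.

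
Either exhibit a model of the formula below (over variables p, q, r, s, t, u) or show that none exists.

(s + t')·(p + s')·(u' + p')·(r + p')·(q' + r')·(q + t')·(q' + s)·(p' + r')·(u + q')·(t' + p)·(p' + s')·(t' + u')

Suppose s = 0.
From the singleton clause (t'), t = 0.
From the singleton clause (q'), q = 0.
Suppose u = 0.
Suppose r = 1.
From the singleton clause (p'), p = 0.
All clauses are satisfied.

p ↦ 0, q ↦ 0, r ↦ 1, s ↦ 0, t ↦ 0, u ↦ 0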